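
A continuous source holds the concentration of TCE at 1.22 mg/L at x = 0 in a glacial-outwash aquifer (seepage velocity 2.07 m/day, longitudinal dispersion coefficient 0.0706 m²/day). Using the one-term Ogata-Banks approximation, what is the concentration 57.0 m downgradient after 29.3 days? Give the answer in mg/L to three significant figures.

1.18 mg/L

For a continuous step input, C/C₀ ≈ ½·erfc((x−vt)/(2√(Dt))).
vt = 2.07 × 29.3 = 60.651 m and 2√(Dt) = 2√(0.0706 × 29.3) = 2.877 m.
Argument (x−vt)/(2√(Dt)) = (57.0 − 60.651)/2.877 = -1.269; ½·erfc(-1.269) = 0.9636.
C = 1.22 × 0.9636 = 1.18 mg/L.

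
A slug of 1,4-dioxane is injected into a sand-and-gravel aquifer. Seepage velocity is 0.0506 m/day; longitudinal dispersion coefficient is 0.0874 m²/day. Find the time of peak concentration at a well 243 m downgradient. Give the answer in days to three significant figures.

4770 days

For the 1D instantaneous-source solution, setting ∂C/∂t = 0 at fixed x gives v²t² + 2Dt − x² = 0, so t = (√(D² + v²x²) − D)/v².
√(D² + v²x²) = √(0.0874² + 0.0506² × 243²) = 12.30; v² = 0.00256036.
t = (12.30 − 0.0874)/0.00256036 = 4770 days (vs. the pure-advection estimate x/v = 4800 d).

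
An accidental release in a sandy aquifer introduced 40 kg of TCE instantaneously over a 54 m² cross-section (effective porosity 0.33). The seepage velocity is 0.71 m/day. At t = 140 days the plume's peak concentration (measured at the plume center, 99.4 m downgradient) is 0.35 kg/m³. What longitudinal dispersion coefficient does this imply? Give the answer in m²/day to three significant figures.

0.0234 m²/day

At the plume center C_max = M/(n_e·A·√(4πDt)), so D = M²/(4πt·(n_e·A·C_max)²).
n_e·A·C_max = 0.33 × 54 × 0.35 = 6.237 kg/m.
D = 40²/(4π × 140 × 6.237²) = 0.0234 m²/day.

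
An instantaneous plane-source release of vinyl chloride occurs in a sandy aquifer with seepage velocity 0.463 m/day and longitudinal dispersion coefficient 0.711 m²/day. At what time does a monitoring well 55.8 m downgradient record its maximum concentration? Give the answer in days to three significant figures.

For the 1D instantaneous-source solution, setting ∂C/∂t = 0 at fixed x gives v²t² + 2Dt − x² = 0, so t = (√(D² + v²x²) − D)/v².
√(D² + v²x²) = √(0.711² + 0.463² × 55.8²) = 25.85; v² = 0.214369.
t = (25.85 − 0.711)/0.214369 = 117 days (vs. the pure-advection estimate x/v = 121 d).

117 days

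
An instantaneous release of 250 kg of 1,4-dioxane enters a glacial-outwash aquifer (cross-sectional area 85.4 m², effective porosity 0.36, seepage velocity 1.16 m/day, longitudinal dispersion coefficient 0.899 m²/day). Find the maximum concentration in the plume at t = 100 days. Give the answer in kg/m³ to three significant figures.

0.242 kg/m³

The peak of an instantaneous 1D plume sits at x = vt; there the Gaussian factor is 1 and C_max = M/(n_e·A·√(4πDt)), where n_e·A is the pore area the mass is dissolved in.
√(4πDt) = √(4π × 0.899 × 100) = 33.61 m, so C_max = 250/(0.36 × 85.4 × 33.61) = 0.242 kg/m³.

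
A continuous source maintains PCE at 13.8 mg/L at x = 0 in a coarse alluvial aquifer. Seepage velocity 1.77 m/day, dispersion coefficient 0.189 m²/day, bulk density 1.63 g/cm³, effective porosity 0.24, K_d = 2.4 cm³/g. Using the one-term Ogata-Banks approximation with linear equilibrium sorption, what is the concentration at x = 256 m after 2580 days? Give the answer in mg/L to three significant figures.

Retardation factor R = 1 + ρ_b·K_d/n = 1 + 1.63 × 2.4/0.24 = 17.30.
Sorption retards both mechanisms: v_R = v/R = 0.1023 m/day, D_R = D/R = 0.01092 m²/day.
v_R·t = 0.1023 × 2580 = 263.934 m; 2√(D_R t) = 10.62 m; argument = (256 − 263.934)/10.62 = -0.7471.
C = C₀ × ½·erfc(-0.7471) = 13.8 × 0.8546 = 11.8 mg/L.

11.8 mg/L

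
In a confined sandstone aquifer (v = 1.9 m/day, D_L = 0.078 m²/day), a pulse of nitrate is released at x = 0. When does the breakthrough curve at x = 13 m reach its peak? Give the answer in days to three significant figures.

6.82 days

For the 1D instantaneous-source solution, setting ∂C/∂t = 0 at fixed x gives v²t² + 2Dt − x² = 0, so t = (√(D² + v²x²) − D)/v².
√(D² + v²x²) = √(0.078² + 1.9² × 13²) = 24.70; v² = 3.61.
t = (24.70 − 0.078)/3.61 = 6.82 days (vs. the pure-advection estimate x/v = 6.84 d).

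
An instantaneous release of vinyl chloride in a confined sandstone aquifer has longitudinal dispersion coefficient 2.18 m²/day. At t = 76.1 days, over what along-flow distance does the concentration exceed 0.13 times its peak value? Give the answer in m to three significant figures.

The plume is Gaussian with σ = √(2Dt) = √(2 × 2.18 × 76.1) = 18.22 m.
C/C_peak = exp(−Δx²/(2σ²)) = 0.13 ⇒ Δx = σ·√(−2 ln 0.13) = 18.22 × 2.020 = 36.80 m.
Width = 2Δx = 73.6 m.

73.6 m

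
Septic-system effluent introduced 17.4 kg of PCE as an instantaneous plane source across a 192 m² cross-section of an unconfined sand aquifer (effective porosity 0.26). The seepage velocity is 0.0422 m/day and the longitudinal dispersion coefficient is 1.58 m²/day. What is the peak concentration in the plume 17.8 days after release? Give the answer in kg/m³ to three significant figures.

The peak of an instantaneous 1D plume sits at x = vt; there the Gaussian factor is 1 and C_max = M/(n_e·A·√(4πDt)), where n_e·A is the pore area the mass is dissolved in.
√(4πDt) = √(4π × 1.58 × 17.8) = 18.80 m, so C_max = 17.4/(0.26 × 192 × 18.80) = 0.0185 kg/m³.

0.0185 kg/m³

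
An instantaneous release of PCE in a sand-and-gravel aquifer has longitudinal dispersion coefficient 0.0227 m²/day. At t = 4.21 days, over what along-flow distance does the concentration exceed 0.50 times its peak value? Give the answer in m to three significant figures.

1.03 m

The plume is Gaussian with σ = √(2Dt) = √(2 × 0.0227 × 4.21) = 0.4372 m.
C/C_peak = exp(−Δx²/(2σ²)) = 0.50 ⇒ Δx = σ·√(−2 ln 0.50) = 0.4372 × 1.177 = 0.5146 m.
Width = 2Δx = 1.03 m.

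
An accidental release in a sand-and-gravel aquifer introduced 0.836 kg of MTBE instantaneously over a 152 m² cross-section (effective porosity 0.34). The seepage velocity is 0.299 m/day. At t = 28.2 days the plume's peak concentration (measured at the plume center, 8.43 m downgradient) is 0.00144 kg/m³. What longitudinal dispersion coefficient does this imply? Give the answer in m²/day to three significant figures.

At the plume center C_max = M/(n_e·A·√(4πDt)), so D = M²/(4πt·(n_e·A·C_max)²).
n_e·A·C_max = 0.34 × 152 × 0.00144 = 0.07442 kg/m.
D = 0.836²/(4π × 28.2 × 0.07442²) = 0.356 m²/day.

0.356 m²/day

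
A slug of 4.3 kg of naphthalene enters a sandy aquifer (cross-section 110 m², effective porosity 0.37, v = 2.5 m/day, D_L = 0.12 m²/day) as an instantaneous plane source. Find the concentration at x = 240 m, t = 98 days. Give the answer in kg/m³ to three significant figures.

For an instantaneous plane source, C(x,t) = M/(n_e·A·√(4πDt)) · exp(−(x−vt)²/(4Dt)), with n_e·A the pore (flow) area.
Plume center vt = 2.5 × 98 = 245 m, so the well at 240 m is 5 m upgradient of the peak.
√(4πDt) = 12.16 m, giving peak height M/(n_e·A·√(4πDt)) = 4.3/(0.37 × 110 × 12.16) = 0.008688 kg/m³.
(x−vt)²/(4Dt) = (-5)²/(4 × 0.12 × 98) = 0.5315; exp(−0.5315) = 0.5877.
C = 0.008688 × 0.5877 = 0.00511 kg/m³.

0.00511 kg/m³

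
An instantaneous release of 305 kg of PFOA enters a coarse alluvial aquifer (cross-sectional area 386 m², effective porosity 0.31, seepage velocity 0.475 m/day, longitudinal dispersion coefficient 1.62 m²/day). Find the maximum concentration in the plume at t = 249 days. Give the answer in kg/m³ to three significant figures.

The peak of an instantaneous 1D plume sits at x = vt; there the Gaussian factor is 1 and C_max = M/(n_e·A·√(4πDt)), where n_e·A is the pore area the mass is dissolved in.
√(4πDt) = √(4π × 1.62 × 249) = 71.20 m, so C_max = 305/(0.31 × 386 × 71.20) = 0.0358 kg/m³.

0.0358 kg/m³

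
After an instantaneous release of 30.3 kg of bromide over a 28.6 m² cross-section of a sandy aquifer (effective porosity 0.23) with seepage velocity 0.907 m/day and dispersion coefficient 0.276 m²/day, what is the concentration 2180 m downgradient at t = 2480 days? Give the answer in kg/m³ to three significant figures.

0.00857 kg/m³

For an instantaneous plane source, C(x,t) = M/(n_e·A·√(4πDt)) · exp(−(x−vt)²/(4Dt)), with n_e·A the pore (flow) area.
Plume center vt = 0.907 × 2480 = 2249.36 m, so the well at 2180 m is 69.36 m upgradient of the peak.
√(4πDt) = 92.74 m, giving peak height M/(n_e·A·√(4πDt)) = 30.3/(0.23 × 28.6 × 92.74) = 0.04967 kg/m³.
(x−vt)²/(4Dt) = (-69.36)²/(4 × 0.276 × 2480) = 1.757; exp(−1.757) = 0.1726.
C = 0.04967 × 0.1726 = 0.00857 kg/m³.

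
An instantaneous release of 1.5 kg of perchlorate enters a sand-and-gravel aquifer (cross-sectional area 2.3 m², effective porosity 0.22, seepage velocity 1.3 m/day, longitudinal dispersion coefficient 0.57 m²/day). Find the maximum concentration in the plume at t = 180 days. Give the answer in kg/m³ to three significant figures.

0.0826 kg/m³

The peak of an instantaneous 1D plume sits at x = vt; there the Gaussian factor is 1 and C_max = M/(n_e·A·√(4πDt)), where n_e·A is the pore area the mass is dissolved in.
√(4πDt) = √(4π × 0.57 × 180) = 35.91 m, so C_max = 1.5/(0.22 × 2.3 × 35.91) = 0.0826 kg/m³.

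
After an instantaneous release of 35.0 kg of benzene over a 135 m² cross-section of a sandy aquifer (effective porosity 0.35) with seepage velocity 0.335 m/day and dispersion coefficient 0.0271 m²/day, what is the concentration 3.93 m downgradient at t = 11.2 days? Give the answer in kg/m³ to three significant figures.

0.370 kg/m³

For an instantaneous plane source, C(x,t) = M/(n_e·A·√(4πDt)) · exp(−(x−vt)²/(4Dt)), with n_e·A the pore (flow) area.
Plume center vt = 0.335 × 11.2 = 3.752 m, so the well at 3.93 m is 0.178 m downgradient of the peak.
√(4πDt) = 1.953 m, giving peak height M/(n_e·A·√(4πDt)) = 35.0/(0.35 × 135 × 1.953) = 0.3793 kg/m³.
(x−vt)²/(4Dt) = (0.178)²/(4 × 0.0271 × 11.2) = 0.02610; exp(−0.02610) = 0.9742.
C = 0.3793 × 0.9742 = 0.370 kg/m³.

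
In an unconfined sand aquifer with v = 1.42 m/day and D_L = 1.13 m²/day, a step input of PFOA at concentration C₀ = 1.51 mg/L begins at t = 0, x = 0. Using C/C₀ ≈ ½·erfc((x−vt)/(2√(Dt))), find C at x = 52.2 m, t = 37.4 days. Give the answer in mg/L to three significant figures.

0.814 mg/L

For a continuous step input, C/C₀ ≈ ½·erfc((x−vt)/(2√(Dt))).
vt = 1.42 × 37.4 = 53.108 m and 2√(Dt) = 2√(1.13 × 37.4) = 13.00 m.
Argument (x−vt)/(2√(Dt)) = (52.2 − 53.108)/13.00 = -0.06985; ½·erfc(-0.06985) = 0.5393.
C = 1.51 × 0.5393 = 0.814 mg/L.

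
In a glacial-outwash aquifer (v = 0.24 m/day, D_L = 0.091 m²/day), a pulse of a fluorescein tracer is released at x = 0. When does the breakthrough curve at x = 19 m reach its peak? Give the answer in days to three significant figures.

77.6 days

For the 1D instantaneous-source solution, setting ∂C/∂t = 0 at fixed x gives v²t² + 2Dt − x² = 0, so t = (√(D² + v²x²) − D)/v².
√(D² + v²x²) = √(0.091² + 0.24² × 19²) = 4.561; v² = 0.0576.
t = (4.561 − 0.091)/0.0576 = 77.6 days (vs. the pure-advection estimate x/v = 79.2 d).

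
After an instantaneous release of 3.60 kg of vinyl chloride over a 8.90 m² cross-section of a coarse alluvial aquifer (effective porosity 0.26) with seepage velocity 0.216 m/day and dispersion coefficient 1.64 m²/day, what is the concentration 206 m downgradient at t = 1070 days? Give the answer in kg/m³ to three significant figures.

For an instantaneous plane source, C(x,t) = M/(n_e·A·√(4πDt)) · exp(−(x−vt)²/(4Dt)), with n_e·A the pore (flow) area.
Plume center vt = 0.216 × 1070 = 231.12 m, so the well at 206 m is 25.12 m upgradient of the peak.
√(4πDt) = 148.5 m, giving peak height M/(n_e·A·√(4πDt)) = 3.60/(0.26 × 8.90 × 148.5) = 0.01048 kg/m³.
(x−vt)²/(4Dt) = (-25.12)²/(4 × 1.64 × 1070) = 0.08990; exp(−0.08990) = 0.9140.
C = 0.01048 × 0.9140 = 0.00958 kg/m³.

0.00958 kg/m³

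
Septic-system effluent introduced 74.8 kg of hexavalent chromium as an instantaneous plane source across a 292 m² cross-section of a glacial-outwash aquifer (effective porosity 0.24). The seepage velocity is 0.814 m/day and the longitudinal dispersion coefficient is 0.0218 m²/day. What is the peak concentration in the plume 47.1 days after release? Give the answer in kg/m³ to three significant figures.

The peak of an instantaneous 1D plume sits at x = vt; there the Gaussian factor is 1 and C_max = M/(n_e·A·√(4πDt)), where n_e·A is the pore area the mass is dissolved in.
√(4πDt) = √(4π × 0.0218 × 47.1) = 3.592 m, so C_max = 74.8/(0.24 × 292 × 3.592) = 0.297 kg/m³.

0.297 kg/m³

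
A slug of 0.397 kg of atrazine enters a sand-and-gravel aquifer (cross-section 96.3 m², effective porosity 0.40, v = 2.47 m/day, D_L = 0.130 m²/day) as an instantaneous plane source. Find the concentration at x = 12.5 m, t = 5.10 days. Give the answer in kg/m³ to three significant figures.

0.00356 kg/m³

For an instantaneous plane source, C(x,t) = M/(n_e·A·√(4πDt)) · exp(−(x−vt)²/(4Dt)), with n_e·A the pore (flow) area.
Plume center vt = 2.47 × 5.10 = 12.597 m, so the well at 12.5 m is 0.097 m upgradient of the peak.
√(4πDt) = 2.886 m, giving peak height M/(n_e·A·√(4πDt)) = 0.397/(0.40 × 96.3 × 2.886) = 0.003571 kg/m³.
(x−vt)²/(4Dt) = (-0.097)²/(4 × 0.130 × 5.10) = 0.003548; exp(−0.003548) = 0.9965.
C = 0.003571 × 0.9965 = 0.00356 kg/m³.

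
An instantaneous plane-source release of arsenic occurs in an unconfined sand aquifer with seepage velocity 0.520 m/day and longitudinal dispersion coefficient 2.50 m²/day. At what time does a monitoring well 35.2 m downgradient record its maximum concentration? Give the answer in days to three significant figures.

For the 1D instantaneous-source solution, setting ∂C/∂t = 0 at fixed x gives v²t² + 2Dt − x² = 0, so t = (√(D² + v²x²) − D)/v².
√(D² + v²x²) = √(2.50² + 0.520² × 35.2²) = 18.47; v² = 0.2704.
t = (18.47 − 2.50)/0.2704 = 59.1 days (vs. the pure-advection estimate x/v = 67.7 d).

59.1 days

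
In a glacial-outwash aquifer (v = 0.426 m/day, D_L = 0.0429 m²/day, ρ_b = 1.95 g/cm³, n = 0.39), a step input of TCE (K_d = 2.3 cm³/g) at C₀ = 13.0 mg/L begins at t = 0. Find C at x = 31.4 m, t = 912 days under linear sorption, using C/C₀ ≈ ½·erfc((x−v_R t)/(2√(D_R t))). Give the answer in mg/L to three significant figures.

Retardation factor R = 1 + ρ_b·K_d/n = 1 + 1.95 × 2.3/0.39 = 12.50.
Sorption retards both mechanisms: v_R = v/R = 0.03408 m/day, D_R = D/R = 0.003432 m²/day.
v_R·t = 0.03408 × 912 = 31.08096 m; 2√(D_R t) = 3.538 m; argument = (31.4 − 31.08096)/3.538 = 0.09018.
C = C₀ × ½·erfc(0.09018) = 13.0 × 0.4493 = 5.84 mg/L.

5.84 mg/L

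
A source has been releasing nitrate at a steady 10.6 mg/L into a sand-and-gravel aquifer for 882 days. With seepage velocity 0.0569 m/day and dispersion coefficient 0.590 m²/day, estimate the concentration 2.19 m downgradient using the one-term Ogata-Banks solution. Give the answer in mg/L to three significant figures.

For a continuous step input, C/C₀ ≈ ½·erfc((x−vt)/(2√(Dt))).
vt = 0.0569 × 882 = 50.1858 m and 2√(Dt) = 2√(0.590 × 882) = 45.62 m.
Argument (x−vt)/(2√(Dt)) = (2.19 − 50.1858)/45.62 = -1.052; ½·erfc(-1.052) = 0.9316.
C = 10.6 × 0.9316 = 9.87 mg/L.

9.87 mg/L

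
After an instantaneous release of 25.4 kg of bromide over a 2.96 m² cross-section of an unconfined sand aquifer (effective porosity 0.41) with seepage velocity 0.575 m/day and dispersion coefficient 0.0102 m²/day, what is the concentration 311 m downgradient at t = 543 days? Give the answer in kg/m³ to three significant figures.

For an instantaneous plane source, C(x,t) = M/(n_e·A·√(4πDt)) · exp(−(x−vt)²/(4Dt)), with n_e·A the pore (flow) area.
Plume center vt = 0.575 × 543 = 312.225 m, so the well at 311 m is 1.225 m upgradient of the peak.
√(4πDt) = 8.343 m, giving peak height M/(n_e·A·√(4πDt)) = 25.4/(0.41 × 2.96 × 8.343) = 2.509 kg/m³.
(x−vt)²/(4Dt) = (-1.225)²/(4 × 0.0102 × 543) = 0.06773; exp(−0.06773) = 0.9345.
C = 2.509 × 0.9345 = 2.34 kg/m³.

2.34 kg/m³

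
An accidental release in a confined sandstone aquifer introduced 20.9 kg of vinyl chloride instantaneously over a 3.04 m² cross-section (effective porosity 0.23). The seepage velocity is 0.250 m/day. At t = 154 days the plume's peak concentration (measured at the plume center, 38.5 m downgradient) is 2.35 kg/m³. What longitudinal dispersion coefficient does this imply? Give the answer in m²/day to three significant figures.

0.0836 m²/day

At the plume center C_max = M/(n_e·A·√(4πDt)), so D = M²/(4πt·(n_e·A·C_max)²).
n_e·A·C_max = 0.23 × 3.04 × 2.35 = 1.643 kg/m.
D = 20.9²/(4π × 154 × 1.643²) = 0.0836 m²/day.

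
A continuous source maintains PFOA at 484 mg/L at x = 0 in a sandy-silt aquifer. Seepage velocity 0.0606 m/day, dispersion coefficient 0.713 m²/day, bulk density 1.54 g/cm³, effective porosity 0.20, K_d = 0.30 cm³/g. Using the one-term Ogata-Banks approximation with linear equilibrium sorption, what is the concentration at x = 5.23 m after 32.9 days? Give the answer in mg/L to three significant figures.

Retardation factor R = 1 + ρ_b·K_d/n = 1 + 1.54 × 0.30/0.20 = 3.310.
Sorption retards both mechanisms: v_R = v/R = 0.01831 m/day, D_R = D/R = 0.2154 m²/day.
v_R·t = 0.01831 × 32.9 = 0.602399 m; 2√(D_R t) = 5.324 m; argument = (5.23 − 0.602399)/5.324 = 0.8692.
C = C₀ × ½·erfc(0.8692) = 484 × 0.1095 = 53.0 mg/L.

53.0 mg/L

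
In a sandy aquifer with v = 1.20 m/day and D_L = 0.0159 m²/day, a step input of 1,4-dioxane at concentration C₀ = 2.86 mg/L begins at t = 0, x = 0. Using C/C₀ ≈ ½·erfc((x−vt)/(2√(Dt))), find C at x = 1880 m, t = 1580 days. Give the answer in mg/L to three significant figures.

For a continuous step input, C/C₀ ≈ ½·erfc((x−vt)/(2√(Dt))).
vt = 1.20 × 1580 = 1896 m and 2√(Dt) = 2√(0.0159 × 1580) = 10.02 m.
Argument (x−vt)/(2√(Dt)) = (1880 − 1896)/10.02 = -1.597; ½·erfc(-1.597) = 0.9880.
C = 2.86 × 0.9880 = 2.83 mg/L.

2.83 mg/L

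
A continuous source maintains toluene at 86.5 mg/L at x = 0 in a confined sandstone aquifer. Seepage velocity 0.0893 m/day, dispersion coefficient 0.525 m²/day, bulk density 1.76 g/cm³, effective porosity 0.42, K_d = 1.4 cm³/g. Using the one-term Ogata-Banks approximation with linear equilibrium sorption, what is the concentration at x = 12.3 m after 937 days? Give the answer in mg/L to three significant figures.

42.9 mg/L

Retardation factor R = 1 + ρ_b·K_d/n = 1 + 1.76 × 1.4/0.42 = 6.867.
Sorption retards both mechanisms: v_R = v/R = 0.01300 m/day, D_R = D/R = 0.07645 m²/day.
v_R·t = 0.01300 × 937 = 12.181 m; 2√(D_R t) = 16.93 m; argument = (12.3 − 12.181)/16.93 = 0.007029.
C = C₀ × ½·erfc(0.007029) = 86.5 × 0.4960 = 42.9 mg/L.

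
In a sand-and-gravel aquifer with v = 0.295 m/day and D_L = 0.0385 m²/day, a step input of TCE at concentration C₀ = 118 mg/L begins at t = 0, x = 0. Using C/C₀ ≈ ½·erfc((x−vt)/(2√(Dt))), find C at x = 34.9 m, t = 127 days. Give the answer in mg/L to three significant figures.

For a continuous step input, C/C₀ ≈ ½·erfc((x−vt)/(2√(Dt))).
vt = 0.295 × 127 = 37.465 m and 2√(Dt) = 2√(0.0385 × 127) = 4.422 m.
Argument (x−vt)/(2√(Dt)) = (34.9 − 37.465)/4.422 = -0.5801; ½·erfc(-0.5801) = 0.7940.
C = 118 × 0.7940 = 93.7 mg/L.

93.7 mg/L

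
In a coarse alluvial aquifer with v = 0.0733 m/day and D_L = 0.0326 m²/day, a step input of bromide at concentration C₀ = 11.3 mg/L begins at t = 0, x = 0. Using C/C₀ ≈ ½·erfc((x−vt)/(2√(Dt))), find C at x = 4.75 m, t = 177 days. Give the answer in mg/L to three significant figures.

For a continuous step input, C/C₀ ≈ ½·erfc((x−vt)/(2√(Dt))).
vt = 0.0733 × 177 = 12.9741 m and 2√(Dt) = 2√(0.0326 × 177) = 4.804 m.
Argument (x−vt)/(2√(Dt)) = (4.75 − 12.9741)/4.804 = -1.712; ½·erfc(-1.712) = 0.9923.
C = 11.3 × 0.9923 = 11.2 mg/L.

11.2 mg/L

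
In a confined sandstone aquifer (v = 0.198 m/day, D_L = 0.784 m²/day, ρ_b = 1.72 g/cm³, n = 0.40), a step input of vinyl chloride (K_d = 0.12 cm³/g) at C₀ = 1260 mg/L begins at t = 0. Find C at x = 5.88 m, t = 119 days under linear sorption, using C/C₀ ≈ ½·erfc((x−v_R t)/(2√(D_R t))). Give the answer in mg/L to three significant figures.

1020 mg/L

Retardation factor R = 1 + ρ_b·K_d/n = 1 + 1.72 × 0.12/0.40 = 1.516.
Sorption retards both mechanisms: v_R = v/R = 0.1306 m/day, D_R = D/R = 0.5172 m²/day.
v_R·t = 0.1306 × 119 = 15.5414 m; 2√(D_R t) = 15.69 m; argument = (5.88 − 15.5414)/15.69 = -0.6158.
C = C₀ × ½·erfc(-0.6158) = 1260 × 0.8081 = 1020 mg/L.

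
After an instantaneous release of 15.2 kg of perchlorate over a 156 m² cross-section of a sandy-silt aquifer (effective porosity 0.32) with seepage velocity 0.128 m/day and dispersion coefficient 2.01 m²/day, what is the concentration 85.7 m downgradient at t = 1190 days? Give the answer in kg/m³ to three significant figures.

0.00110 kg/m³

For an instantaneous plane source, C(x,t) = M/(n_e·A·√(4πDt)) · exp(−(x−vt)²/(4Dt)), with n_e·A the pore (flow) area.
Plume center vt = 0.128 × 1190 = 152.32 m, so the well at 85.7 m is 66.62 m upgradient of the peak.
√(4πDt) = 173.4 m, giving peak height M/(n_e·A·√(4πDt)) = 15.2/(0.32 × 156 × 173.4) = 0.001756 kg/m³.
(x−vt)²/(4Dt) = (-66.62)²/(4 × 2.01 × 1190) = 0.4639; exp(−0.4639) = 0.6288.
C = 0.001756 × 0.6288 = 0.00110 kg/m³.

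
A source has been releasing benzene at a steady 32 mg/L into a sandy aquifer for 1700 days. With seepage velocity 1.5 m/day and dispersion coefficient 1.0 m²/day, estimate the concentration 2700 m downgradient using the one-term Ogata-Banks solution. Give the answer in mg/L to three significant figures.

For a continuous step input, C/C₀ ≈ ½·erfc((x−vt)/(2√(Dt))).
vt = 1.5 × 1700 = 2550 m and 2√(Dt) = 2√(1.0 × 1700) = 82.46 m.
Argument (x−vt)/(2√(Dt)) = (2700 − 2550)/82.46 = 1.819; ½·erfc(1.819) = 0.005049.
C = 32 × 0.005049 = 0.162 mg/L.

0.162 mg/L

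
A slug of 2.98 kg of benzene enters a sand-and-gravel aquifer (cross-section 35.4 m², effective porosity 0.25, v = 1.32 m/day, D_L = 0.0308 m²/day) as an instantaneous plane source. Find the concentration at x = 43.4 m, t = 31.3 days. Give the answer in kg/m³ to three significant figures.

0.0314 kg/m³

For an instantaneous plane source, C(x,t) = M/(n_e·A·√(4πDt)) · exp(−(x−vt)²/(4Dt)), with n_e·A the pore (flow) area.
Plume center vt = 1.32 × 31.3 = 41.316 m, so the well at 43.4 m is 2.084 m downgradient of the peak.
√(4πDt) = 3.481 m, giving peak height M/(n_e·A·√(4πDt)) = 2.98/(0.25 × 35.4 × 3.481) = 0.09673 kg/m³.
(x−vt)²/(4Dt) = (2.084)²/(4 × 0.0308 × 31.3) = 1.126; exp(−1.126) = 0.3243.
C = 0.09673 × 0.3243 = 0.0314 kg/m³.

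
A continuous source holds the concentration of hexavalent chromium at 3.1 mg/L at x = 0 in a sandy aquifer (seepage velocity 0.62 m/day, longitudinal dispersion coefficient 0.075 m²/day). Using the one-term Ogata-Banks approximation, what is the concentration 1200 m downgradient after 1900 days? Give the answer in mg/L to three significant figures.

For a continuous step input, C/C₀ ≈ ½·erfc((x−vt)/(2√(Dt))).
vt = 0.62 × 1900 = 1178 m and 2√(Dt) = 2√(0.075 × 1900) = 23.87 m.
Argument (x−vt)/(2√(Dt)) = (1200 − 1178)/23.87 = 0.9217; ½·erfc(0.9217) = 0.09621.
C = 3.1 × 0.09621 = 0.298 mg/L.

0.298 mg/L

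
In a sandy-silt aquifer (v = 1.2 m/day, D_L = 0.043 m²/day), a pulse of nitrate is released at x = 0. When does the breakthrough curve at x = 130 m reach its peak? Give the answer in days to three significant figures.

For the 1D instantaneous-source solution, setting ∂C/∂t = 0 at fixed x gives v²t² + 2Dt − x² = 0, so t = (√(D² + v²x²) − D)/v².
√(D² + v²x²) = √(0.043² + 1.2² × 130²) = 156.0; v² = 1.44.
t = (156.0 − 0.043)/1.44 = 108 days (vs. the pure-advection estimate x/v = 108 d).

108 days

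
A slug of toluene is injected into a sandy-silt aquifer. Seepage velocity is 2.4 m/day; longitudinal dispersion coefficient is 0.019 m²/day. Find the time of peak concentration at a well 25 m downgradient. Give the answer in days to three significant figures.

10.4 days

For the 1D instantaneous-source solution, setting ∂C/∂t = 0 at fixed x gives v²t² + 2Dt − x² = 0, so t = (√(D² + v²x²) − D)/v².
√(D² + v²x²) = √(0.019² + 2.4² × 25²) = 60.00; v² = 5.76.
t = (60.00 − 0.019)/5.76 = 10.4 days (vs. the pure-advection estimate x/v = 10.4 d).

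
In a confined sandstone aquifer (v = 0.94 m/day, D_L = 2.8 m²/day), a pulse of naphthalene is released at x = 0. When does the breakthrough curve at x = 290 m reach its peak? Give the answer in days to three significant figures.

305 days

For the 1D instantaneous-source solution, setting ∂C/∂t = 0 at fixed x gives v²t² + 2Dt − x² = 0, so t = (√(D² + v²x²) − D)/v².
√(D² + v²x²) = √(2.8² + 0.94² × 290²) = 272.6; v² = 0.8836.
t = (272.6 − 2.8)/0.8836 = 305 days (vs. the pure-advection estimate x/v = 309 d).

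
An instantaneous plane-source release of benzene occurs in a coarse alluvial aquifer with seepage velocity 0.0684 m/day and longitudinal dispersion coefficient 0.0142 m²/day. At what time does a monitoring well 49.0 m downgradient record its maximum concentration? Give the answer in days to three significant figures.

713 days

For the 1D instantaneous-source solution, setting ∂C/∂t = 0 at fixed x gives v²t² + 2Dt − x² = 0, so t = (√(D² + v²x²) − D)/v².
√(D² + v²x²) = √(0.0142² + 0.0684² × 49.0²) = 3.352; v² = 0.00467856.
t = (3.352 − 0.0142)/0.00467856 = 713 days (vs. the pure-advection estimate x/v = 716 d).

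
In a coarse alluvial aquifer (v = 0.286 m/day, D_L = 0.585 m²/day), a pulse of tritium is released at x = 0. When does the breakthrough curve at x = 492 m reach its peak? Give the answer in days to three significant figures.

For the 1D instantaneous-source solution, setting ∂C/∂t = 0 at fixed x gives v²t² + 2Dt − x² = 0, so t = (√(D² + v²x²) − D)/v².
√(D² + v²x²) = √(0.585² + 0.286² × 492²) = 140.7; v² = 0.081796.
t = (140.7 − 0.585)/0.081796 = 1710 days (vs. the pure-advection estimate x/v = 1720 d).

1710 days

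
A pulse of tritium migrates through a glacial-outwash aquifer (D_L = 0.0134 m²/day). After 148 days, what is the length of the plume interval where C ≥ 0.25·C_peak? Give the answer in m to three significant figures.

The plume is Gaussian with σ = √(2Dt) = √(2 × 0.0134 × 148) = 1.992 m.
C/C_peak = exp(−Δx²/(2σ²)) = 0.25 ⇒ Δx = σ·√(−2 ln 0.25) = 1.992 × 1.665 = 3.317 m.
Width = 2Δx = 6.63 m.

6.63 m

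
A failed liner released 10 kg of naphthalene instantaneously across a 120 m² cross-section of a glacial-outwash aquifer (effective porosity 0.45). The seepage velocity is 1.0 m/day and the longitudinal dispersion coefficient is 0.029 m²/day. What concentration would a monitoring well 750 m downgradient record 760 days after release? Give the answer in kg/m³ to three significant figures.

0.00358 kg/m³

For an instantaneous plane source, C(x,t) = M/(n_e·A·√(4πDt)) · exp(−(x−vt)²/(4Dt)), with n_e·A the pore (flow) area.
Plume center vt = 1.0 × 760 = 760 m, so the well at 750 m is 10 m upgradient of the peak.
√(4πDt) = 16.64 m, giving peak height M/(n_e·A·√(4πDt)) = 10/(0.45 × 120 × 16.64) = 0.01113 kg/m³.
(x−vt)²/(4Dt) = (-10)²/(4 × 0.029 × 760) = 1.134; exp(−1.134) = 0.3217.
C = 0.01113 × 0.3217 = 0.00358 kg/m³.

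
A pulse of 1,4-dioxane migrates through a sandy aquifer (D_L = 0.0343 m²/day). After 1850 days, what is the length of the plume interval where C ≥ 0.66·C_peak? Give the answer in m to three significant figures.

20.5 m

The plume is Gaussian with σ = √(2Dt) = √(2 × 0.0343 × 1850) = 11.27 m.
C/C_peak = exp(−Δx²/(2σ²)) = 0.66 ⇒ Δx = σ·√(−2 ln 0.66) = 11.27 × 0.9116 = 10.27 m.
Width = 2Δx = 20.5 m.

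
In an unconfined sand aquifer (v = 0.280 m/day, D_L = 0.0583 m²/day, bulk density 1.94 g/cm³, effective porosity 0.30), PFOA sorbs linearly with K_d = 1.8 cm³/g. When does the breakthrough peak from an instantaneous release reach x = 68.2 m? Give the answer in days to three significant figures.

Retardation factor R = 1 + ρ_b·K_d/n = 1 + 1.94 × 1.8/0.30 = 12.64.
Sorption retards both mechanisms: v_R = v/R = 0.02215 m/day, D_R = D/R = 0.004612 m²/day.
Peak time from v_R²t² + 2D_R t − x² = 0: t = (√(D_R² + v_R²x²) − D_R)/v_R².
√(D_R² + v_R²x²) = √(0.004612² + 0.02215² × 68.2²) = 1.511; v_R² = 0.0004906.
t = (1.511 − 0.004612)/0.0004906 = 3070 days.

3070 days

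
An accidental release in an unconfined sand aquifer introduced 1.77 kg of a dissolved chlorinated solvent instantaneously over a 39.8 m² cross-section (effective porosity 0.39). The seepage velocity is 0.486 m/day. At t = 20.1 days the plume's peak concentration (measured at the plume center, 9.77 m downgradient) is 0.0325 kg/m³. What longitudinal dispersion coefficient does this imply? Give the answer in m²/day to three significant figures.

At the plume center C_max = M/(n_e·A·√(4πDt)), so D = M²/(4πt·(n_e·A·C_max)²).
n_e·A·C_max = 0.39 × 39.8 × 0.0325 = 0.5045 kg/m.
D = 1.77²/(4π × 20.1 × 0.5045²) = 0.0487 m²/day.

0.0487 m²/day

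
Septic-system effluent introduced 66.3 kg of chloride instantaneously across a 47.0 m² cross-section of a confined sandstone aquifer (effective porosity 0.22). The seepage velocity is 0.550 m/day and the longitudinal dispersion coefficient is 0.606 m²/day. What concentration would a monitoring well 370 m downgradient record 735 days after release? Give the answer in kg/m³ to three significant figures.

For an instantaneous plane source, C(x,t) = M/(n_e·A·√(4πDt)) · exp(−(x−vt)²/(4Dt)), with n_e·A the pore (flow) area.
Plume center vt = 0.550 × 735 = 404.25 m, so the well at 370 m is 34.25 m upgradient of the peak.
√(4πDt) = 74.81 m, giving peak height M/(n_e·A·√(4πDt)) = 66.3/(0.22 × 47.0 × 74.81) = 0.08571 kg/m³.
(x−vt)²/(4Dt) = (-34.25)²/(4 × 0.606 × 735) = 0.6584; exp(−0.6584) = 0.5177.
C = 0.08571 × 0.5177 = 0.0444 kg/m³.

0.0444 kg/m³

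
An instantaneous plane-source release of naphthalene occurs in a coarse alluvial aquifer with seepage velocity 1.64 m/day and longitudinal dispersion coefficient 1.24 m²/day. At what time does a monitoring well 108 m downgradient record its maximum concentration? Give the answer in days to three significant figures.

65.4 days

For the 1D instantaneous-source solution, setting ∂C/∂t = 0 at fixed x gives v²t² + 2Dt − x² = 0, so t = (√(D² + v²x²) − D)/v².
√(D² + v²x²) = √(1.24² + 1.64² × 108²) = 177.1; v² = 2.6896.
t = (177.1 − 1.24)/2.6896 = 65.4 days (vs. the pure-advection estimate x/v = 65.9 d).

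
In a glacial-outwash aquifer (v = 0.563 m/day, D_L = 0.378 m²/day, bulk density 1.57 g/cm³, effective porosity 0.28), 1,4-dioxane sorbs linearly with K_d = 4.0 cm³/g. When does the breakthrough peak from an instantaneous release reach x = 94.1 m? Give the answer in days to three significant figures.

3890 days

Retardation factor R = 1 + ρ_b·K_d/n = 1 + 1.57 × 4.0/0.28 = 23.43.
Sorption retards both mechanisms: v_R = v/R = 0.02403 m/day, D_R = D/R = 0.01613 m²/day.
Peak time from v_R²t² + 2D_R t − x² = 0: t = (√(D_R² + v_R²x²) − D_R)/v_R².
√(D_R² + v_R²x²) = √(0.01613² + 0.02403² × 94.1²) = 2.261; v_R² = 0.0005774.
t = (2.261 − 0.01613)/0.0005774 = 3890 days.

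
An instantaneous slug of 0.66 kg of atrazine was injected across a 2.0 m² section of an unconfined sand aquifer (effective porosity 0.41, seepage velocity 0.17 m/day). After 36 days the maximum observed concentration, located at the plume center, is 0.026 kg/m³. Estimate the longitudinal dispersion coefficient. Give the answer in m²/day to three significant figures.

At the plume center C_max = M/(n_e·A·√(4πDt)), so D = M²/(4πt·(n_e·A·C_max)²).
n_e·A·C_max = 0.41 × 2.0 × 0.026 = 0.02132 kg/m.
D = 0.66²/(4π × 36 × 0.02132²) = 2.12 m²/day.

2.12 m²/day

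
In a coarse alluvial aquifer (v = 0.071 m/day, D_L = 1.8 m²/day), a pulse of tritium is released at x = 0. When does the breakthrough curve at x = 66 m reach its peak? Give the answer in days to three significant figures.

For the 1D instantaneous-source solution, setting ∂C/∂t = 0 at fixed x gives v²t² + 2Dt − x² = 0, so t = (√(D² + v²x²) − D)/v².
√(D² + v²x²) = √(1.8² + 0.071² × 66²) = 5.020; v² = 0.005041.
t = (5.020 − 1.8)/0.005041 = 639 days (vs. the pure-advection estimate x/v = 930 d).

639 days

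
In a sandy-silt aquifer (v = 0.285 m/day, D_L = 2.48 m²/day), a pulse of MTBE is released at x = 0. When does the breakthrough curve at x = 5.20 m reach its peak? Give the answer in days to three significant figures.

For the 1D instantaneous-source solution, setting ∂C/∂t = 0 at fixed x gives v²t² + 2Dt − x² = 0, so t = (√(D² + v²x²) − D)/v².
√(D² + v²x²) = √(2.48² + 0.285² × 5.20²) = 2.889; v² = 0.081225.
t = (2.889 − 2.48)/0.081225 = 5.04 days (vs. the pure-advection estimate x/v = 18.2 d).

5.04 days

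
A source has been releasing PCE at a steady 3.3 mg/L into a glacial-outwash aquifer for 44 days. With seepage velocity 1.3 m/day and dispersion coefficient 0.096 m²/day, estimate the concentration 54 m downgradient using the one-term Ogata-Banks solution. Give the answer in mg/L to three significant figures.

For a continuous step input, C/C₀ ≈ ½·erfc((x−vt)/(2√(Dt))).
vt = 1.3 × 44 = 57.2 m and 2√(Dt) = 2√(0.096 × 44) = 4.110 m.
Argument (x−vt)/(2√(Dt)) = (54 − 57.2)/4.110 = -0.7786; ½·erfc(-0.7786) = 0.8646.
C = 3.3 × 0.8646 = 2.85 mg/L.

2.85 mg/L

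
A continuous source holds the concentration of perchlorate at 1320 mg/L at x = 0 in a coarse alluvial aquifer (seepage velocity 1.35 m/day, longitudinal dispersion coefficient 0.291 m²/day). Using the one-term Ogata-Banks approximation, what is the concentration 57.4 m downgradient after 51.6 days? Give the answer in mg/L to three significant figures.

For a continuous step input, C/C₀ ≈ ½·erfc((x−vt)/(2√(Dt))).
vt = 1.35 × 51.6 = 69.66 m and 2√(Dt) = 2√(0.291 × 51.6) = 7.750 m.
Argument (x−vt)/(2√(Dt)) = (57.4 − 69.66)/7.750 = -1.582; ½·erfc(-1.582) = 0.9874.
C = 1320 × 0.9874 = 1300 mg/L.

1300 mg/L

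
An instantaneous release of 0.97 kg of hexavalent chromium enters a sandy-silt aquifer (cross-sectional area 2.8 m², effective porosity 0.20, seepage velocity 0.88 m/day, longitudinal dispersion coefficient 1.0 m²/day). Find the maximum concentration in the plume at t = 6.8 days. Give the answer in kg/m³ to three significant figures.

0.187 kg/m³

The peak of an instantaneous 1D plume sits at x = vt; there the Gaussian factor is 1 and C_max = M/(n_e·A·√(4πDt)), where n_e·A is the pore area the mass is dissolved in.
√(4πDt) = √(4π × 1.0 × 6.8) = 9.244 m, so C_max = 0.97/(0.20 × 2.8 × 9.244) = 0.187 kg/m³.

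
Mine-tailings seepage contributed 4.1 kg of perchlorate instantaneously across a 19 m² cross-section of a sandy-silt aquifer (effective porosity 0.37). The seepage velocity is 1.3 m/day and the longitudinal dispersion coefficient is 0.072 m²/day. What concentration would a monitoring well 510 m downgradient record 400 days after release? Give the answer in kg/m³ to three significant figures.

For an instantaneous plane source, C(x,t) = M/(n_e·A·√(4πDt)) · exp(−(x−vt)²/(4Dt)), with n_e·A the pore (flow) area.
Plume center vt = 1.3 × 400 = 520 m, so the well at 510 m is 10 m upgradient of the peak.
√(4πDt) = 19.02 m, giving peak height M/(n_e·A·√(4πDt)) = 4.1/(0.37 × 19 × 19.02) = 0.03066 kg/m³.
(x−vt)²/(4Dt) = (-10)²/(4 × 0.072 × 400) = 0.8681; exp(−0.8681) = 0.4197.
C = 0.03066 × 0.4197 = 0.0129 kg/m³.

0.0129 kg/m³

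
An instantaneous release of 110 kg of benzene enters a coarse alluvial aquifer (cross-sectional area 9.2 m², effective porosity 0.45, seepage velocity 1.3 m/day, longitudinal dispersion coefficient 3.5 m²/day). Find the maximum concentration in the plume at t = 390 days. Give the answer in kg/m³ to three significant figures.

0.203 kg/m³

The peak of an instantaneous 1D plume sits at x = vt; there the Gaussian factor is 1 and C_max = M/(n_e·A·√(4πDt)), where n_e·A is the pore area the mass is dissolved in.
√(4πDt) = √(4π × 3.5 × 390) = 131.0 m, so C_max = 110/(0.45 × 9.2 × 131.0) = 0.203 kg/m³.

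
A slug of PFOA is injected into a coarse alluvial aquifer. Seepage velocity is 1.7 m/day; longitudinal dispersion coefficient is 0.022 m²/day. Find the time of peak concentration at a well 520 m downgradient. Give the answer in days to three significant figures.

For the 1D instantaneous-source solution, setting ∂C/∂t = 0 at fixed x gives v²t² + 2Dt − x² = 0, so t = (√(D² + v²x²) − D)/v².
√(D² + v²x²) = √(0.022² + 1.7² × 520²) = 884.0; v² = 2.89.
t = (884.0 − 0.022)/2.89 = 306 days (vs. the pure-advection estimate x/v = 306 d).

306 days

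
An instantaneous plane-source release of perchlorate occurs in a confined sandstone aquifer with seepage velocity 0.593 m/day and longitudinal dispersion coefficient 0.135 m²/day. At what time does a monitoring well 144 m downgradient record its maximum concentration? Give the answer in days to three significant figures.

For the 1D instantaneous-source solution, setting ∂C/∂t = 0 at fixed x gives v²t² + 2Dt − x² = 0, so t = (√(D² + v²x²) − D)/v².
√(D² + v²x²) = √(0.135² + 0.593² × 144²) = 85.39; v² = 0.351649.
t = (85.39 − 0.135)/0.351649 = 242 days (vs. the pure-advection estimate x/v = 243 d).

242 days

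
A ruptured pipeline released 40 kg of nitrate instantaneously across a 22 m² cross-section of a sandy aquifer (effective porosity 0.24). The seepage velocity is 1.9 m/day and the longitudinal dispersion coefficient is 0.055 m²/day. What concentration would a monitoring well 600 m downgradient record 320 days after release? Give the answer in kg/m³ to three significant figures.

For an instantaneous plane source, C(x,t) = M/(n_e·A·√(4πDt)) · exp(−(x−vt)²/(4Dt)), with n_e·A the pore (flow) area.
Plume center vt = 1.9 × 320 = 608 m, so the well at 600 m is 8 m upgradient of the peak.
√(4πDt) = 14.87 m, giving peak height M/(n_e·A·√(4πDt)) = 40/(0.24 × 22 × 14.87) = 0.5095 kg/m³.
(x−vt)²/(4Dt) = (-8)²/(4 × 0.055 × 320) = 0.9091; exp(−0.9091) = 0.4029.
C = 0.5095 × 0.4029 = 0.205 kg/m³.

0.205 kg/m³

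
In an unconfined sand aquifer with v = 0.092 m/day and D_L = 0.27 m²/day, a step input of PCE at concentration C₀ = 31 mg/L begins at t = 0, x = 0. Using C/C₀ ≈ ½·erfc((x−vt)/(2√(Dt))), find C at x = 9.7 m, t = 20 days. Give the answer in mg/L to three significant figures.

0.260 mg/L

For a continuous step input, C/C₀ ≈ ½·erfc((x−vt)/(2√(Dt))).
vt = 0.092 × 20 = 1.84 m and 2√(Dt) = 2√(0.27 × 20) = 4.648 m.
Argument (x−vt)/(2√(Dt)) = (9.7 − 1.84)/4.648 = 1.691; ½·erfc(1.691) = 0.008391.
C = 31 × 0.008391 = 0.260 mg/L.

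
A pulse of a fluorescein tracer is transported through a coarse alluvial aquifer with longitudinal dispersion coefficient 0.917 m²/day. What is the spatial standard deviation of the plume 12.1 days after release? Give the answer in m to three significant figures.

Dispersive spreading gives a Gaussian with σ² = 2Dt; advection only shifts the center.
σ = √(2 × 0.917 × 12.1) = 4.71 m.

4.71 m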